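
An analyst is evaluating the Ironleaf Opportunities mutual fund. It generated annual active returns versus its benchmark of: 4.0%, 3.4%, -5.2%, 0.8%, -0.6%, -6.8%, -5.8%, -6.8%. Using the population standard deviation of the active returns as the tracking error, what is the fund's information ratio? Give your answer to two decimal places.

μ = (4 + 3.4 − 5.2 + 0.8 − 0.6 − 6.8 − 5.8 − 6.8) / 8 = -17.00 / 8 = -2.1250%
Σ(r − μ)² = 145.5950; population σ = √(145.5950/8) = 4.2661%
IR = μ / tracking error = -2.1250 / 4.2661 = -0.4981

-0.50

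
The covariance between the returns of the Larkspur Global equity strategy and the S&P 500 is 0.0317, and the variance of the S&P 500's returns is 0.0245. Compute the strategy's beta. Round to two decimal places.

1.29

β = Cov(Rp, Rm) / Var(Rm) = 0.0317 / 0.0245 = 1.2939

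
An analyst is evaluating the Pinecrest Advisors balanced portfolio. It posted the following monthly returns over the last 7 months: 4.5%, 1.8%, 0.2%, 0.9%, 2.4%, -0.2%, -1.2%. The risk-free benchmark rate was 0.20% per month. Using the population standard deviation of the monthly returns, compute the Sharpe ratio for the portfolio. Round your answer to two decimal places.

0.57

μ = (4.5 + 1.8 + 0.2 + 0.9 + 2.4 − 0.2 − 1.2) / 7 = 1.2000%
Population std dev = √[21.5000 / 7] = 1.7525%
Sharpe = (μ − rf) / σ = (1.2000 − 0.2) / 1.7525 = 1.0000 / 1.7525 = 0.5706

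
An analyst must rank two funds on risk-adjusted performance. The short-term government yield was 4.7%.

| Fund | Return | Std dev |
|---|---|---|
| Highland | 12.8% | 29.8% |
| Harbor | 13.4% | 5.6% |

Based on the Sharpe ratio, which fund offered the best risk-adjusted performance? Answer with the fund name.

Highland: Sharpe ratio = (12.8% − 4.7%) / 29.8% = 0.272
Harbor: Sharpe ratio = (13.4% − 4.7%) / 5.6% = 1.554
Highest: Harbor (1.554).

Harbor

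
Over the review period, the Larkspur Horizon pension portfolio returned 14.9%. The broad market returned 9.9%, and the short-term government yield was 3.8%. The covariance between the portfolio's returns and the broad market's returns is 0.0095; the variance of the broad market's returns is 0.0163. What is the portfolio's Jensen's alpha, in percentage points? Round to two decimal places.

7.54

β = Cov / Var = 0.0095 / 0.0163 = 0.5828
E[R] = Rf + β(Rm − Rf) = 3.8% + 0.5828 × (9.9% − 3.8%) = 7.3551%
α = Rp − E[R] = 14.9% − 7.3551% = 7.5449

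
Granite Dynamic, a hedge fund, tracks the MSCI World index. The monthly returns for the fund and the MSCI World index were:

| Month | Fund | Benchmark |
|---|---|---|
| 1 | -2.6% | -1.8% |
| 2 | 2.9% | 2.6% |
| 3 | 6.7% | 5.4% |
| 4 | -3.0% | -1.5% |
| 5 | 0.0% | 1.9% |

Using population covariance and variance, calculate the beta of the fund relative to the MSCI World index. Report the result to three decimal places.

r̄p = 0.8000%,  r̄m = 1.3200%
Cov = Σ(rp − r̄p)(rm − r̄m) / 5 = 9.5240
Var(rm) = Σ(rm − r̄m)² / 5 = 7.2616
β = Cov / Var = 9.5240 / 7.2616 = 1.3116

1.312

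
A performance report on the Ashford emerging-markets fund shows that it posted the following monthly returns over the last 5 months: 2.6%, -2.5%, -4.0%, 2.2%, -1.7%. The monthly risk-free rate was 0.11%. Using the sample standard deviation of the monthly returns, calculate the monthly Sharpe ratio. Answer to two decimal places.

Mean return r̄ = -3.40 / 5 = -0.6800%
Σ(r − r̄)² = (2.6 − (-0.6800))² + (-2.5 − (-0.6800))² + (-4 − (-0.6800))² + … = 34.4280
sample σ = √(34.4280 / 4) = √8.6070 = 2.9338%
Sharpe = (r̄ − rf) / σ = (-0.6800 − 0.11) / 2.9338 = -0.7900 / 2.9338 = -0.2693

-0.27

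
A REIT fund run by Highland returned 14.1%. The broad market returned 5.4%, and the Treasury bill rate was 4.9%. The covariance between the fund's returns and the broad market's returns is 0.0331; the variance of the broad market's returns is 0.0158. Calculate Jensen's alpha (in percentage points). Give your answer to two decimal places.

8.15

β = Cov / Var = 0.0331 / 0.0158 = 2.0949
E[R] = Rf + β(Rm − Rf) = 4.9% + 2.0949 × (5.4% − 4.9%) = 5.9475%
α = Rp − E[R] = 14.1% − 5.9475% = 8.1525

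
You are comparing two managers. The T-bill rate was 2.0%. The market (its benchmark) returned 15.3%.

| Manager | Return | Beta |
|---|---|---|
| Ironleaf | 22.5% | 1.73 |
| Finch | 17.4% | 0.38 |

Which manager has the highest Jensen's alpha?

Ironleaf: α = 22.5% − [2.0% + 1.73 × (15.3% − 2.0%)] = -2.509
Finch: α = 17.4% − [2.0% + 0.38 × (15.3% − 2.0%)] = 10.346
Highest: Finch (10.346).

Finch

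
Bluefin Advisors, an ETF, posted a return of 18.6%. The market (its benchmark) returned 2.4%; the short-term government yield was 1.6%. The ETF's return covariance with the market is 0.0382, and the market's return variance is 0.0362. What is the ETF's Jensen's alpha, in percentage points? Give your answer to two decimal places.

β = Cov / Var = 0.0382 / 0.0362 = 1.0552
E[R] = Rf + β(Rm − Rf) = 1.6% + 1.0552 × (2.4% − 1.6%) = 2.4442%
α = Rp − E[R] = 18.6% − 2.4442% = 16.1558

16.16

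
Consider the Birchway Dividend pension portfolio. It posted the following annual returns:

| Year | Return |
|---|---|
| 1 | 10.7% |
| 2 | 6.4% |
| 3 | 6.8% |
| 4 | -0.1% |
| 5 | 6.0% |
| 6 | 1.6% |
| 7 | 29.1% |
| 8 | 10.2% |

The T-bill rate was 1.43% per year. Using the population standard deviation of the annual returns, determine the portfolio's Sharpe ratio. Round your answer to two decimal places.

r̄ = (10.7 + 6.4 + 6.8 − 0.1 + 6 + 1.6 + 29.1 + 10.2) / 8 = 8.8375%
Population std dev = √[566.2988 / 8] = 8.4135%
Sharpe = (r̄ − rf) / σ = (8.8375 − 1.43) / 8.4135 = 7.4075 / 8.4135 = 0.8804

0.88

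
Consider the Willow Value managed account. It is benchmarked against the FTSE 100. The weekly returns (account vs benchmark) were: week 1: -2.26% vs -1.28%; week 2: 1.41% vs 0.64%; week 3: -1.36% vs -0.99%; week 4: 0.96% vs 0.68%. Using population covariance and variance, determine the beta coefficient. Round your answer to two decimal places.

r̄p = -0.3125%,  r̄m = -0.2375%
Cov = Σ(rp − r̄p)(rm − r̄m) / 4 = 1.3744
Var(rm) = Σ(rm − r̄m)² / 4 = 0.8162
β = Cov / Var = 1.3744 / 0.8162 = 1.6839

1.68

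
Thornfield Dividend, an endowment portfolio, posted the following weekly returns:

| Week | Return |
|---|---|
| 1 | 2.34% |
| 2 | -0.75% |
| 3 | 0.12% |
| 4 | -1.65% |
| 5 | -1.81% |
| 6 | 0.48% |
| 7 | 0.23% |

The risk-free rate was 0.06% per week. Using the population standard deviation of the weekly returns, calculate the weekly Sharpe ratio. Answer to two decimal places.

r̄ = (2.34 − 0.75 + 0.12 − 1.65 − 1.81 + 0.48 + 0.23) / 7 = -0.1486%
Population σ = √[Σ(r − r̄)² / 7] = √[12.1799 / 7] = √1.7400 = 1.3191%
Sharpe = (r̄ − rf) / σ = (-0.1486 − 0.06) / 1.3191 = -0.2086 / 1.3191 = -0.1581

-0.16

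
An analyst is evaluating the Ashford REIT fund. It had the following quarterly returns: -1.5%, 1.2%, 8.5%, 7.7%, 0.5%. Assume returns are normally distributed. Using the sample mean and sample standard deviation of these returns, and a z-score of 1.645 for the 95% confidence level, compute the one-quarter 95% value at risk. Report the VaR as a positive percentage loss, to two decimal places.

4.15

Mean return μ = 16.40 / 5 = 3.2800%
Σ(r − μ)² = (-1.5 − 3.2800)² + (1.2 − 3.2800)² + (8.5 − 3.2800)² + … = 81.6880
sample σ = √(81.6880 / 4) = √20.4220 = 4.5191%
VaR = −(μ − z·σ) = −(3.2800 − 1.645 × 4.5191) = −(-4.1539) = 4.1539%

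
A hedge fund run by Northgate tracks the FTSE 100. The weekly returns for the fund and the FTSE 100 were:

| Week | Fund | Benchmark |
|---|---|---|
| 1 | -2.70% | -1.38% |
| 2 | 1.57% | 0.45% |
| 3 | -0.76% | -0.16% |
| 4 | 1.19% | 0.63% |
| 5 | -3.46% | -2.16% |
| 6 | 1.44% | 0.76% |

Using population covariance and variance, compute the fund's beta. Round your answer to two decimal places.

1.81

r̄p = -0.4533%,  r̄m = -0.3100%
Cov = Σ(rp − r̄p)(rm − r̄m) / 6 = 2.1714
Var(rm) = Σ(rm − r̄m)² / 6 = 1.1993
β = Cov / Var = 2.1714 / 1.1993 = 1.8106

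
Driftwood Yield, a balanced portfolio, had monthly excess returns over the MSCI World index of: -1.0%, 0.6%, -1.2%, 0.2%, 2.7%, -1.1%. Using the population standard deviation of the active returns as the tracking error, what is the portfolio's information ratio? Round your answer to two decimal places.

0.02

μ = (-1 + 0.6 − 1.2 + 0.2 + 2.7 − 1.1) / 6 = 0.20 / 6 = 0.0333%
Σ(r − μ)² = (-1 − 0.0333)² + (0.6 − 0.0333)² + (-1.2 − 0.0333)² + … = 11.3333
σ = √[11.3333 / 6] = 1.3744%
IR = μ / tracking error = 0.0333 / 1.3744 = 0.0242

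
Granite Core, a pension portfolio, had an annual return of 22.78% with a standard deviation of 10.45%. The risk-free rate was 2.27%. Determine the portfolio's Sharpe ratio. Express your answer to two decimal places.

1.96

Sharpe = (Rp − Rf) / σp = (22.78% − 2.27%) / 10.45% = 20.51% / 10.45% = 1.9627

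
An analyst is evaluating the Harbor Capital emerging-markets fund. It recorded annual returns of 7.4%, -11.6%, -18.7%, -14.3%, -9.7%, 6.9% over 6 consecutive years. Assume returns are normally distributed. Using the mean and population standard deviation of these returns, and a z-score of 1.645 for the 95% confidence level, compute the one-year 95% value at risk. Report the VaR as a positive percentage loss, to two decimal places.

Mean return μ = -40.00 / 6 = -6.6667%
Σ(r − μ)² = (7.4 − (-6.6667))² + (-11.6 − (-6.6667))² + (-18.7 − (-6.6667))² + … = 618.5333
σ = √[618.5333 / 6] = 10.1533%
VaR = −(μ − z·σ) = −(-6.6667 − 1.645 × 10.1533) = −(-23.3689) = 23.3689%

23.37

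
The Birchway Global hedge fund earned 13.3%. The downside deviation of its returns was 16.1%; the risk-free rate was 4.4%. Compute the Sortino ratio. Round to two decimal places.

Sortino = (Rp − Rf) / σd = (13.3% − 4.4%) / 16.1% = 8.90% / 16.1% = 0.5528

0.55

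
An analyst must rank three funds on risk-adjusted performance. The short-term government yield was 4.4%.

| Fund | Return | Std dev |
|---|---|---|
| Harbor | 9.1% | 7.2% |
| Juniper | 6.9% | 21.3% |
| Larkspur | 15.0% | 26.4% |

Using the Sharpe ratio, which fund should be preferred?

Harbor: Sharpe ratio = (9.1% − 4.4%) / 7.2% = 0.653
Juniper: Sharpe ratio = (6.9% − 4.4%) / 21.3% = 0.117
Larkspur: Sharpe ratio = (15.0% − 4.4%) / 26.4% = 0.402
Highest: Harbor (0.653).

Harbor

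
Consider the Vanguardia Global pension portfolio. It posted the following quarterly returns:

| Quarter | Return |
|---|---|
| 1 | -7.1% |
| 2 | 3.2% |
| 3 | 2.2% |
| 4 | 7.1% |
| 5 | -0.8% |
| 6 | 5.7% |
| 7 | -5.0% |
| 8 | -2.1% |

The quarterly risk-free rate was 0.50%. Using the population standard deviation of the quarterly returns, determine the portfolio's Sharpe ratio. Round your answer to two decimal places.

Mean return r̄ = 3.20 / 8 = 0.4000%
Population σ = √[Σ(r − r̄)² / 8] = √[177.1600 / 8] = √22.1450 = 4.7058%
Sharpe = (r̄ − rf) / σ = (0.4000 − 0.5) / 4.7058 = -0.1000 / 4.7058 = -0.0213

-0.02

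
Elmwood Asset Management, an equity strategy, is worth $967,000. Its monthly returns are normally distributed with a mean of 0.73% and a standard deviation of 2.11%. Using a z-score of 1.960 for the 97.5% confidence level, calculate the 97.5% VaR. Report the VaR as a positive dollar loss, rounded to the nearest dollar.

Return at the 97.5% tail: μ − z·σ = 0.73% − 1.960 × 2.11% = 0.73 − 4.1356 = -3.4056%
VaR = −(-3.4056%) × $967,000 = 3.4056% × $967,000 = $32,932

$32,932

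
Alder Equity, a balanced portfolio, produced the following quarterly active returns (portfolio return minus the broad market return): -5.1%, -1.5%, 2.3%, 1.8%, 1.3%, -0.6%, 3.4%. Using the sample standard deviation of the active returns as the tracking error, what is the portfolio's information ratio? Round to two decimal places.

Mean return r̄ = 1.60 / 7 = 0.2286%
Sample std dev = √[50.0343 / 6] = 2.8877%
IR = r̄ / tracking error = 0.2286 / 2.8877 = 0.0792

0.08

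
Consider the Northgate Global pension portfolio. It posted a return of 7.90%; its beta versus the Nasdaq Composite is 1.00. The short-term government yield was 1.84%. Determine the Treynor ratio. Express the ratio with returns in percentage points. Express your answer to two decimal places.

Treynor = (Rp − Rf) / β = (7.90% − 1.84%) / 1.00 = 6.06 / 1.00 = 6.0600

6.06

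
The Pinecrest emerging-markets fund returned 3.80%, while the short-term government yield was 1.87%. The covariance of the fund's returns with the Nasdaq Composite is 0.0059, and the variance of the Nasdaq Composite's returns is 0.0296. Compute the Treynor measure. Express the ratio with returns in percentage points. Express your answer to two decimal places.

β = Cov / Var = 0.0059 / 0.0296 = 0.1993
Treynor = (Rp − Rf) / β = (3.80% − 1.87%) / 0.1993 = 1.93 / 0.1993 = 9.6839

9.68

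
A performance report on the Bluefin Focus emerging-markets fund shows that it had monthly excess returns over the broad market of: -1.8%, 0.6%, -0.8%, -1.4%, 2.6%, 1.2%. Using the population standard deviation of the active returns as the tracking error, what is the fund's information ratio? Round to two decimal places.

0.04

r̄ = (-1.8 + 0.6 − 0.8 − 1.4 + 2.6 + 1.2) / 6 = 0.40 / 6 = 0.0667%
Σ(r − r̄)² = (-1.8 − 0.0667)² + (0.6 − 0.0667)² + (-0.8 − 0.0667)² + … = 14.3733
σ = √[14.3733 / 6] = 1.5478%
IR = r̄ / tracking error = 0.0667 / 1.5478 = 0.0431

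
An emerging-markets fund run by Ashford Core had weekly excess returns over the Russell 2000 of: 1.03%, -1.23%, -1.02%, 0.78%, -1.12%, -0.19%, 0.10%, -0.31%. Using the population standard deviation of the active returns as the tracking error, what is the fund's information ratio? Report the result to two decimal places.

-0.31

μ = (1.03 − 1.23 − 1.02 + 0.78 − 1.12 − 0.19 + 0.1 − 0.31) / 8 = -0.2450%
Σ(r − μ)² = 5.1390; population σ = √(5.1390/8) = 0.8015%
IR = μ / tracking error = -0.2450 / 0.8015 = -0.3057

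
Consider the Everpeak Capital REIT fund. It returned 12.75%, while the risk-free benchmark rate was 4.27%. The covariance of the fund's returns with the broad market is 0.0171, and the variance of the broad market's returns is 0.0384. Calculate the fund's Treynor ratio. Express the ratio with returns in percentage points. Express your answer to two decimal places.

19.04

β = Cov / Var = 0.0171 / 0.0384 = 0.4453
Treynor = (Rp − Rf) / β = (12.75% − 4.27%) / 0.4453 = 8.48 / 0.4453 = 19.0433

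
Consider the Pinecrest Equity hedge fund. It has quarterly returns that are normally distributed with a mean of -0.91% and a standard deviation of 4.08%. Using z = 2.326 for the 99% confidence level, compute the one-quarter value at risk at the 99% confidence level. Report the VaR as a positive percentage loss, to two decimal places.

10.40

VaR (as % loss) = −(μ − z·σ) = −(-0.91% − 2.326 × 4.08%) = −(-10.40008%) = 10.40008%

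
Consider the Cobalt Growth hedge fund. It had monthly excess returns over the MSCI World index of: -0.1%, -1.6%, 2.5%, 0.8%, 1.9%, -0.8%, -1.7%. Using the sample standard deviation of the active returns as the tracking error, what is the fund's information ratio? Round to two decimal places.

μ = (-0.1 − 1.6 + 2.5 + 0.8 + 1.9 − 0.8 − 1.7) / 7 = 0.1429%
Sample std dev = √[16.4571 / 6] = 1.6562%
IR = μ / tracking error = 0.1429 / 1.6562 = 0.0863

0.09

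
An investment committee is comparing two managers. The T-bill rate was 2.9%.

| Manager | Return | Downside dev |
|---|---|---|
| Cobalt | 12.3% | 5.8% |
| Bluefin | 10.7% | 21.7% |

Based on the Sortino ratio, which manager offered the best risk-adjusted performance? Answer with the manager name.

Cobalt

Cobalt: Sortino ratio = (12.3% − 2.9%) / 5.8% = 1.621
Bluefin: Sortino ratio = (10.7% − 2.9%) / 21.7% = 0.359
Highest: Cobalt (1.621).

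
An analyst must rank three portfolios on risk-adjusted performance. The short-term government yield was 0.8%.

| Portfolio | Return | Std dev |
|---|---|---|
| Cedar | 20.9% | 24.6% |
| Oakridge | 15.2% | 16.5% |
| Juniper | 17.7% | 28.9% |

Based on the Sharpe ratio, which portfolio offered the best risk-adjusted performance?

Oakridge

Cedar: Sharpe ratio = (20.9% − 0.8%) / 24.6% = 0.817
Oakridge: Sharpe ratio = (15.2% − 0.8%) / 16.5% = 0.873
Juniper: Sharpe ratio = (17.7% − 0.8%) / 28.9% = 0.585
Highest: Oakridge (0.873).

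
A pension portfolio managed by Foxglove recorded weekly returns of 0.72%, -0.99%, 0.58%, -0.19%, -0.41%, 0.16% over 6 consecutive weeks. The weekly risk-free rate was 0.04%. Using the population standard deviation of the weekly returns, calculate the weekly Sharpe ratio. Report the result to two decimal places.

-0.11

r̄ = (0.72 − 0.99 + 0.58 − 0.19 − 0.41 + 0.16) / 6 = -0.130 / 6 = -0.0217%
Population std dev = √[2.0619 / 6] = 0.5862%
Sharpe = (r̄ − rf) / σ = (-0.0217 − 0.04) / 0.5862 = -0.0617 / 0.5862 = -0.1053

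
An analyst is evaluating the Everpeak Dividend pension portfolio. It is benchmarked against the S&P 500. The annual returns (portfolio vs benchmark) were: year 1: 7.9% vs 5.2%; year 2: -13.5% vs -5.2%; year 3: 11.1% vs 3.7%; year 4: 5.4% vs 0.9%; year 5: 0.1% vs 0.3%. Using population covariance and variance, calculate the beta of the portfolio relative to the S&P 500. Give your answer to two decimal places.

r̄p = 2.2000%,  r̄m = 0.9800%
Cov = Σ(rp − r̄p)(rm − r̄m) / 5 = 29.2920
Var(rm) = Σ(rm − r̄m)² / 5 = 12.7736
β = Cov / Var = 29.2920 / 12.7736 = 2.2932

2.29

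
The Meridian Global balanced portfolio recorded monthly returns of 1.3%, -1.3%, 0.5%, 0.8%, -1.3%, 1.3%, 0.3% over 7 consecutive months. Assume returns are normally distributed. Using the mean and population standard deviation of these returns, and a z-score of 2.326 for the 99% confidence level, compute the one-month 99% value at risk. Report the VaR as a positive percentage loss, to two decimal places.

μ = (1.3 − 1.3 + 0.5 + 0.8 − 1.3 + 1.3 + 0.3) / 7 = 0.2286%
Σ(r − μ)² = (1.3 − 0.2286)² + (-1.3 − 0.2286)² + … = 7.3743
σ = √[7.3743 / 7] = 1.0264%
VaR = −(μ − z·σ) = −(0.2286 − 2.326 × 1.0264) = −(-2.1588) = 2.1588%

2.16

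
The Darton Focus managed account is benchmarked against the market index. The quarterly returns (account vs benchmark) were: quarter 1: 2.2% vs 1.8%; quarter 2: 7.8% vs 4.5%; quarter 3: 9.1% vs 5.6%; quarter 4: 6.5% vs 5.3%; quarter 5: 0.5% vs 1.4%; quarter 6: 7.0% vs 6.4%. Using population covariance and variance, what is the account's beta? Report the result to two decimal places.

1.48

r̄p = 5.5167%,  r̄m = 4.1667%
Cov = Σ(rp − r̄p)(rm − r̄m) / 6 = 5.3422
Var(rm) = Σ(rm − r̄m)² / 6 = 3.6156
β = Cov / Var = 5.3422 / 3.6156 = 1.4775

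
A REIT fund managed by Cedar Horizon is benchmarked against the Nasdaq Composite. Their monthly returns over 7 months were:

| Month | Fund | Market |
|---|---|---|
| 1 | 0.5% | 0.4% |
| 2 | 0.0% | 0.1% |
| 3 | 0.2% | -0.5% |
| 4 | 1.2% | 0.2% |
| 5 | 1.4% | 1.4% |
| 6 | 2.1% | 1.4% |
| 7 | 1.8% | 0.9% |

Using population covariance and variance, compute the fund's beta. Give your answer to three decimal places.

0.944

r̄p = 1.0286%,  r̄m = 0.5571%
Cov = Σ(rp − r̄p)(rm − r̄m) / 7 = 0.4069
Var(rm) = Σ(rm − r̄m)² / 7 = 0.4310
β = Cov / Var = 0.4069 / 0.4310 = 0.9441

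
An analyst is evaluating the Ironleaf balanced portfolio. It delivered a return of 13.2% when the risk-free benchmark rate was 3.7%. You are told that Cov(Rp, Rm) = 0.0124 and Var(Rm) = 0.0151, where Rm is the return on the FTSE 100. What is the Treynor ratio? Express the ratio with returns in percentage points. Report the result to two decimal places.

11.57

β = Cov / Var = 0.0124 / 0.0151 = 0.8212
Treynor = (Rp − Rf) / β = (13.2% − 3.7%) / 0.8212 = 9.50 / 0.8212 = 11.5684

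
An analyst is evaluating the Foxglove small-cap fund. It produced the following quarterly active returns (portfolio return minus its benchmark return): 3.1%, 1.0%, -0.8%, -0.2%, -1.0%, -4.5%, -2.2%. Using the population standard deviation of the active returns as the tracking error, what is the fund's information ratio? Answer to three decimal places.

μ = (3.1 + 1 − 0.8 − 0.2 − 1 − 4.5 − 2.2) / 7 = -4.60 / 7 = -0.6571%
Σ(r − μ)² = 34.3571; population σ = √(34.3571/7) = 2.2154%
IR = μ / tracking error = -0.6571 / 2.2154 = -0.2966

-0.297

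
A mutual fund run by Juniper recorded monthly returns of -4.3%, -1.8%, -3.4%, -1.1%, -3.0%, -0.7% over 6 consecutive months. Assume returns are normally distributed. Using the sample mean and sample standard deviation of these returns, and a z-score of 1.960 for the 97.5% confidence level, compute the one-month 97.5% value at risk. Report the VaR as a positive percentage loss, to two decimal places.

5.14

r̄ = (-4.3 − 1.8 − 3.4 − 1.1 − 3 − 0.7) / 6 = -2.3833%
Σ(r − r̄)² = (-4.3 − (-2.3833))² + (-1.8 − (-2.3833))² + (-3.4 − (-2.3833))² + … = 9.9083
sample σ = √(9.9083 / 5) = √1.9817 = 1.4077%
VaR = −(r̄ − z·σ) = −(-2.3833 − 1.960 × 1.4077) = −(-5.1424) = 5.1424%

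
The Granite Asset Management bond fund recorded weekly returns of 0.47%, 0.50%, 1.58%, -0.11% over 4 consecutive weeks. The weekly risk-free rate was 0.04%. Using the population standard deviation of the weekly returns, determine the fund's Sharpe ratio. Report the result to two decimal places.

r̄ = (0.47 + 0.5 + 1.58 − 0.11) / 4 = 0.6100%
Population std dev = √[1.4910 / 4] = 0.6105%
Sharpe = (r̄ − rf) / σ = (0.6100 − 0.04) / 0.6105 = 0.5700 / 0.6105 = 0.9337

0.93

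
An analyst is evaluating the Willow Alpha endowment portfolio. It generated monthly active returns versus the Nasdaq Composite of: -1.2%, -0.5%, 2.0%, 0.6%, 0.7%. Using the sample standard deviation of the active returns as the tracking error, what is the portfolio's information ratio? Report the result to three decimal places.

Mean return μ = 1.60 / 5 = 0.3200%
Σ(r − μ)² = 6.0280; sample σ = √(6.0280/4) = 1.2276%
IR = μ / tracking error = 0.3200 / 1.2276 = 0.2607

0.261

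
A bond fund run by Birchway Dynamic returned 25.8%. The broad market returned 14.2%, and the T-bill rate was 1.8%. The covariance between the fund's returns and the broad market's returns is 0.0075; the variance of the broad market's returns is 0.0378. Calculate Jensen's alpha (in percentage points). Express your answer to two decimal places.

β = Cov / Var = 0.0075 / 0.0378 = 0.1984
E[R] = Rf + β(Rm − Rf) = 1.8% + 0.1984 × (14.2% − 1.8%) = 4.2602%
α = Rp − E[R] = 25.8% − 4.2602% = 21.5398

21.54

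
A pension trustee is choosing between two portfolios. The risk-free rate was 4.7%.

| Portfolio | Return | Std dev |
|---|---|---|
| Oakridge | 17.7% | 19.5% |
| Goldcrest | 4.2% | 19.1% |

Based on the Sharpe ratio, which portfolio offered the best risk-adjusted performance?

Oakridge

Oakridge: Sharpe ratio = (17.7% − 4.7%) / 19.5% = 0.667
Goldcrest: Sharpe ratio = (4.2% − 4.7%) / 19.1% = -0.026
Highest: Oakridge (0.667).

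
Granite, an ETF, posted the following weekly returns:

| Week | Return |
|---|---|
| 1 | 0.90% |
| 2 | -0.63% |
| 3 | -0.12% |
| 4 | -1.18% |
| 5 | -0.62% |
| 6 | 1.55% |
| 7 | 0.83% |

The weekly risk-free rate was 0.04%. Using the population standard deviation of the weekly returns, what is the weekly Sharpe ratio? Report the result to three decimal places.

0.069

μ = (0.9 − 0.63 − 0.12 − 1.18 − 0.62 + 1.55 + 0.83) / 7 = 0.730 / 7 = 0.1043%
Population std dev = √[6.0134 / 7] = 0.9269%
Sharpe = (μ − rf) / σ = (0.1043 − 0.04) / 0.9269 = 0.0643 / 0.9269 = 0.0694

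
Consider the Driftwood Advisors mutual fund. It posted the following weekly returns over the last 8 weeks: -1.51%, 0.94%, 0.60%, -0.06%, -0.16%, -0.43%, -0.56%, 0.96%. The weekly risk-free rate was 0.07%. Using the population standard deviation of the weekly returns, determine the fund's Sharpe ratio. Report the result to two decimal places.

Mean return r̄ = -0.220 / 8 = -0.0275%
Σ(r − r̄)² = (-1.51 − (-0.0275))² + (0.94 − (-0.0275))² + (0.6 − (-0.0275))² + … = 4.9670
σ = √[4.9670 / 8] = 0.7880%
Sharpe = (r̄ − rf) / σ = (-0.0275 − 0.07) / 0.7880 = -0.0975 / 0.7880 = -0.1237

-0.12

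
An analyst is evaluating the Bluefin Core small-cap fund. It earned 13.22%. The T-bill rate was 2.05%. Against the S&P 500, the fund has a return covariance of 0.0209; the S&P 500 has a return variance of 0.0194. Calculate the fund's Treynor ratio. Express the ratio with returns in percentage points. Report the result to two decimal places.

10.37

β = Cov / Var = 0.0209 / 0.0194 = 1.0773
Treynor = (Rp − Rf) / β = (13.22% − 2.05%) / 1.0773 = 11.17 / 1.0773 = 10.3685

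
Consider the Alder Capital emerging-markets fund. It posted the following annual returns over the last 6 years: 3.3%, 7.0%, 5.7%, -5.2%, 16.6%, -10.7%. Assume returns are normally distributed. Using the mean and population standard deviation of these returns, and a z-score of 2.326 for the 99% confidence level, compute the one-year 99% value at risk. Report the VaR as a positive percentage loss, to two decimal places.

r̄ = (3.3 + 7 + 5.7 − 5.2 + 16.6 − 10.7) / 6 = 2.7833%
Population σ = √[Σ(r − r̄)² / 6] = √[462.9883 / 6] = √77.1647 = 8.7843%
VaR = −(r̄ − z·σ) = −(2.7833 − 2.326 × 8.7843) = −(-17.6490) = 17.6490%

17.65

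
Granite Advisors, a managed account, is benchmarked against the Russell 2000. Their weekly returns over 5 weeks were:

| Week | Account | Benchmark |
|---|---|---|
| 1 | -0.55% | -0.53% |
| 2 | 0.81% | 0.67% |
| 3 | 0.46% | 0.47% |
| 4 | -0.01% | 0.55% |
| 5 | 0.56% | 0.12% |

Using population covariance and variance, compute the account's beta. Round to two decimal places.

0.84

r̄p = 0.2540%,  r̄m = 0.2560%
Cov = Σ(rp − r̄p)(rm − r̄m) / 5 = 0.1574
Var(rm) = Σ(rm − r̄m)² / 5 = 0.1880
β = Cov / Var = 0.1574 / 0.1880 = 0.8372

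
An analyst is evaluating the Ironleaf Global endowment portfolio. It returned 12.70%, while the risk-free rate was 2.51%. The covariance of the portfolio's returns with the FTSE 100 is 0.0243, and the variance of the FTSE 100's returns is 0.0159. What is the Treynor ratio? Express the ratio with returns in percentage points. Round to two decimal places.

β = Cov / Var = 0.0243 / 0.0159 = 1.5283
Treynor = (Rp − Rf) / β = (12.70% − 2.51%) / 1.5283 = 10.19 / 1.5283 = 6.6675

6.67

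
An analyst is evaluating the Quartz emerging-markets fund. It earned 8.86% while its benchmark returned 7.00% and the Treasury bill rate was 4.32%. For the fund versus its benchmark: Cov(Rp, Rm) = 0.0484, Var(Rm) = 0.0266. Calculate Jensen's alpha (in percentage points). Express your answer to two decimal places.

-0.34

β = Cov / Var = 0.0484 / 0.0266 = 1.8195
E[R] = Rf + β(Rm − Rf) = 4.32% + 1.8195 × (7.00% − 4.32%) = 9.1963%
α = Rp − E[R] = 8.86% − 9.1963% = -0.3363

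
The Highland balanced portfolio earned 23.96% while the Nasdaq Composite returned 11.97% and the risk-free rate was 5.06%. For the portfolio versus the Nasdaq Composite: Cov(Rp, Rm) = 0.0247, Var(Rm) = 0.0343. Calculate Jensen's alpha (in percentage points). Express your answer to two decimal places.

β = Cov / Var = 0.0247 / 0.0343 = 0.7201
E[R] = Rf + β(Rm − Rf) = 5.06% + 0.7201 × (11.97% − 5.06%) = 10.0359%
α = Rp − E[R] = 23.96% − 10.0359% = 13.9241

13.92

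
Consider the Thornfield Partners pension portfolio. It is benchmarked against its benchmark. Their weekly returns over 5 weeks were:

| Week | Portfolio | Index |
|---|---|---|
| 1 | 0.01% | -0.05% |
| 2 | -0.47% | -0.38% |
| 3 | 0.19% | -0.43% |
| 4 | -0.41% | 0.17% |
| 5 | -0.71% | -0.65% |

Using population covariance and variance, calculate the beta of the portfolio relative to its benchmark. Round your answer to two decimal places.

0.27

r̄p = -0.2780%,  r̄m = -0.2680%
Cov = Σ(rp − r̄p)(rm − r̄m) / 5 = 0.0231
Var(rm) = Σ(rm − r̄m)² / 5 = 0.0848
β = Cov / Var = 0.0231 / 0.0848 = 0.2724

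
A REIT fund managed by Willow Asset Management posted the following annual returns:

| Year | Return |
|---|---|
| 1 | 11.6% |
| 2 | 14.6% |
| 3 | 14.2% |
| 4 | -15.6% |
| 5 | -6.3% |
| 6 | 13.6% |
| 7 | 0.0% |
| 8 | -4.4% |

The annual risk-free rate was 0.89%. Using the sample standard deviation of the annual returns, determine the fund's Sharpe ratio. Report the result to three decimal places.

0.222

Mean return μ = 27.70 / 8 = 3.4625%
Σ(r − μ)² = (11.6 − 3.4625)² + (14.6 − 3.4625)² + (14.2 − 3.4625)² + … = 940.8188
sample σ = √(940.8188 / 7) = √134.4027 = 11.5932%
Sharpe = (μ − rf) / σ = (3.4625 − 0.89) / 11.5932 = 2.5725 / 11.5932 = 0.2219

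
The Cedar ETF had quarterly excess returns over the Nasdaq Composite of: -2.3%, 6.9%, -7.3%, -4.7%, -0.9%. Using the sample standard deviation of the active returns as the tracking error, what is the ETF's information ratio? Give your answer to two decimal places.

r̄ = (-2.3 + 6.9 − 7.3 − 4.7 − 0.9) / 5 = -1.6600%
Sample std dev = √[115.3120 / 4] = 5.3692%
IR = r̄ / tracking error = -1.6600 / 5.3692 = -0.3092

-0.31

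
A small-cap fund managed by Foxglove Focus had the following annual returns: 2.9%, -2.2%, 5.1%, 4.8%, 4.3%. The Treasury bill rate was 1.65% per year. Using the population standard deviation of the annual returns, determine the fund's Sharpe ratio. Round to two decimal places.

0.49

μ = (2.9 − 2.2 + 5.1 + 4.8 + 4.3) / 5 = 14.90 / 5 = 2.9800%
Σ(r − μ)² = (2.9 − 2.9800)² + (-2.2 − 2.9800)² + … = 36.3880
σ = √[36.3880 / 5] = 2.6977%
Sharpe = (μ − rf) / σ = (2.9800 − 1.65) / 2.6977 = 1.3300 / 2.6977 = 0.4930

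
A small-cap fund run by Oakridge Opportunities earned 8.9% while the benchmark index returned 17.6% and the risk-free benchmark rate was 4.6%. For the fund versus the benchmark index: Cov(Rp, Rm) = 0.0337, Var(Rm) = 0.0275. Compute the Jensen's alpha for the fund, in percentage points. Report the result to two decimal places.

β = Cov / Var = 0.0337 / 0.0275 = 1.2255
E[R] = Rf + β(Rm − Rf) = 4.6% + 1.2255 × (17.6% − 4.6%) = 20.5315%
α = Rp − E[R] = 8.9% − 20.5315% = -11.6315

-11.63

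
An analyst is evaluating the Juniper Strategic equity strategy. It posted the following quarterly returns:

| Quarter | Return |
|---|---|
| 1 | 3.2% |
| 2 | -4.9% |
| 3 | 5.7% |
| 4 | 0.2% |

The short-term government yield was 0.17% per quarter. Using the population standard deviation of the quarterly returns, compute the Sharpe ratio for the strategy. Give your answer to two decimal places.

Mean return r̄ = 4.20 / 4 = 1.0500%
Population σ = √[Σ(r − r̄)² / 4] = √[62.3700 / 4] = √15.5925 = 3.9487%
Sharpe = (r̄ − rf) / σ = (1.0500 − 0.17) / 3.9487 = 0.8800 / 3.9487 = 0.2229

0.22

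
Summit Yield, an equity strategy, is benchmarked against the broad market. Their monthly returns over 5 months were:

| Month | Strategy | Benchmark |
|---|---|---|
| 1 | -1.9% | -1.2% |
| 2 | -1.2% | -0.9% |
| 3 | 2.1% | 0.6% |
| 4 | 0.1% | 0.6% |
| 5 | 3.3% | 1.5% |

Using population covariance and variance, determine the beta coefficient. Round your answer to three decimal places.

1.815

r̄p = 0.4800%,  r̄m = 0.1200%
Cov = Σ(rp − r̄p)(rm − r̄m) / 5 = 1.8684
Var(rm) = Σ(rm − r̄m)² / 5 = 1.0296
β = Cov / Var = 1.8684 / 1.0296 = 1.8147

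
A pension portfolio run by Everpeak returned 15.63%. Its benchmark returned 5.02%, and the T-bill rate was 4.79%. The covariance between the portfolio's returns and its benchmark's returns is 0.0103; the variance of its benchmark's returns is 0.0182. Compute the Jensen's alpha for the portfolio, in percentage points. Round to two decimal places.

β = Cov / Var = 0.0103 / 0.0182 = 0.5659
E[R] = Rf + β(Rm − Rf) = 4.79% + 0.5659 × (5.02% − 4.79%) = 4.9202%
α = Rp − E[R] = 15.63% − 4.9202% = 10.7098

10.71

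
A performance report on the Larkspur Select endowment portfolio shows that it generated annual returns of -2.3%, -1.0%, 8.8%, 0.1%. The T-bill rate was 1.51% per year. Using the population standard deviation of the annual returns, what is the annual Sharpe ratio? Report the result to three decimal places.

r̄ = (-2.3 − 1 + 8.8 + 0.1) / 4 = 1.4000%
Σ(r − r̄)² = (-2.3 − 1.4000)² + (-1 − 1.4000)² + (8.8 − 1.4000)² + … = 75.9000
σ = √[75.9000 / 4] = 4.3560%
Sharpe = (r̄ − rf) / σ = (1.4000 − 1.51) / 4.3560 = -0.1100 / 4.3560 = -0.0253

-0.025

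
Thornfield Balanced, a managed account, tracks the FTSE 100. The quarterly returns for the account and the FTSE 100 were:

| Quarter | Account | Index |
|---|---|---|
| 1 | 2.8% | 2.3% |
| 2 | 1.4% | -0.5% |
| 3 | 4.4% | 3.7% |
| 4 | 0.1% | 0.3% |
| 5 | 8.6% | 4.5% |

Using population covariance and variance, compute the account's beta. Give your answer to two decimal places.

1.37

r̄p = 3.4600%,  r̄m = 2.0600%
Cov = Σ(rp − r̄p)(rm − r̄m) / 5 = 5.0224
Var(rm) = Σ(rm − r̄m)² / 5 = 3.6704
β = Cov / Var = 5.0224 / 3.6704 = 1.3684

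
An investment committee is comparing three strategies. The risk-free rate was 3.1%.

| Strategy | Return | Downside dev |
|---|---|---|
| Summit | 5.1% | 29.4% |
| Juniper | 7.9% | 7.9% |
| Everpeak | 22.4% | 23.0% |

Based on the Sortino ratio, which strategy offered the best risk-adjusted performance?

Everpeak

Summit: Sortino ratio = (5.1% − 3.1%) / 29.4% = 0.068
Juniper: Sortino ratio = (7.9% − 3.1%) / 7.9% = 0.608
Everpeak: Sortino ratio = (22.4% − 3.1%) / 23.0% = 0.839
Highest: Everpeak (0.839).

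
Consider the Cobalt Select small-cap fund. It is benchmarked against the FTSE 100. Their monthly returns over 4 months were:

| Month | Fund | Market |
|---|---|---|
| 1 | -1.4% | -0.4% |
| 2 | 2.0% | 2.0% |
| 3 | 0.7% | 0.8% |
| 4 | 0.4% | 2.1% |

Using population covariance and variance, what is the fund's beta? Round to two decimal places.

r̄p = 0.4250%,  r̄m = 1.1250%
Cov = Σ(rp − r̄p)(rm − r̄m) / 4 = 1.0119
Var(rm) = Σ(rm − r̄m)² / 4 = 1.0369
β = Cov / Var = 1.0119 / 1.0369 = 0.9759

0.98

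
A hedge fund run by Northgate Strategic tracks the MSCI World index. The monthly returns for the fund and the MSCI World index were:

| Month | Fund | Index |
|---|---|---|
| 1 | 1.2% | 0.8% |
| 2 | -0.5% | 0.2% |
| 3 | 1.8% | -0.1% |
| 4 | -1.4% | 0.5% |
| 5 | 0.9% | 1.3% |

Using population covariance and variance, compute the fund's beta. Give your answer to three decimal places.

0.060

r̄p = 0.4000%,  r̄m = 0.5400%
Cov = Σ(rp − r̄p)(rm − r̄m) / 5 = 0.0140
Var(rm) = Σ(rm − r̄m)² / 5 = 0.2344
β = Cov / Var = 0.0140 / 0.2344 = 0.0597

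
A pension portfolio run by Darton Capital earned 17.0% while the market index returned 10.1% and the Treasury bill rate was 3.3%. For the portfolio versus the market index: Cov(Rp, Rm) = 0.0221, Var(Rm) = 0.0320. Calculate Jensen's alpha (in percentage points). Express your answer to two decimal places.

9.00

β = Cov / Var = 0.0221 / 0.0320 = 0.6906
E[R] = Rf + β(Rm − Rf) = 3.3% + 0.6906 × (10.1% − 3.3%) = 7.9961%
α = Rp − E[R] = 17.0% − 7.9961% = 9.0039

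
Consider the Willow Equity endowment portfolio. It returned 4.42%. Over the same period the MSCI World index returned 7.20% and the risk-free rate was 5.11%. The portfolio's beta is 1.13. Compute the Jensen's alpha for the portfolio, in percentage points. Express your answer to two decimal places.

CAPM expected return = Rf + β(Rm − Rf) = 5.11% + 1.13 × (7.20% − 5.11%) = 5.11 + 1.13 × 2.09 = 7.4717%
Jensen's α = Rp − E[R] = 4.42% − 7.4717% = -3.0517

-3.05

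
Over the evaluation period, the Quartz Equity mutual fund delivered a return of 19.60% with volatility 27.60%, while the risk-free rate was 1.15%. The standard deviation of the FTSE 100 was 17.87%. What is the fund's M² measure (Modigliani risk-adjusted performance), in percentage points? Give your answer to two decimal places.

13.10

Sharpe = (Rp − Rf) / σp = (19.60% − 1.15%) / 27.60% = 0.6685
M² = Rf + Sharpe × σm = 1.15% + 0.6685 × 17.87% = 13.0961%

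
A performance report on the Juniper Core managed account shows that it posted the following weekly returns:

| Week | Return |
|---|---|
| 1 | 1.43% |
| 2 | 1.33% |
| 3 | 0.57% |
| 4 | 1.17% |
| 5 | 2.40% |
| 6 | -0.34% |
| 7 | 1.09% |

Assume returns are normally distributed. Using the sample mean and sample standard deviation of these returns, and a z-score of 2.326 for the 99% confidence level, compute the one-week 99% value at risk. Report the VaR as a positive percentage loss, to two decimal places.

μ = (1.43 + 1.33 + 0.57 + 1.17 + 2.4 − 0.34 + 1.09) / 7 = 1.0929%
Σ(r − μ)² = (1.43 − 1.0929)² + (1.33 − 1.0929)² + (0.57 − 1.0929)² + … = 4.2109
sample σ = √(4.2109 / 6) = √0.7018 = 0.8377%
VaR = −(μ − z·σ) = −(1.0929 − 2.326 × 0.8377) = −(-0.8556) = 0.8556%

0.86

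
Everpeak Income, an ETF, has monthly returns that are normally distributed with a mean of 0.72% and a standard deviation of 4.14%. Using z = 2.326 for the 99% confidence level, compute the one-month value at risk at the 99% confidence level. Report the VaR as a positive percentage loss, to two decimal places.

VaR (as % loss) = −(μ − z·σ) = −(0.72% − 2.326 × 4.14%) = −(-8.90964%) = 8.90964%

8.91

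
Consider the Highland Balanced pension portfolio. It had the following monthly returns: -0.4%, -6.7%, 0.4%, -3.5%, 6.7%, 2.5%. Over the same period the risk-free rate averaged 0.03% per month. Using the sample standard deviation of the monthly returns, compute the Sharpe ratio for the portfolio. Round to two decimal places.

-0.04

r̄ = (-0.4 − 6.7 + 0.4 − 3.5 + 6.7 + 2.5) / 6 = -1.00 / 6 = -0.1667%
Σ(r − r̄)² = 108.4333; sample σ = √(108.4333/5) = 4.6569%
Sharpe = (r̄ − rf) / σ = (-0.1667 − 0.03) / 4.6569 = -0.1967 / 4.6569 = -0.0422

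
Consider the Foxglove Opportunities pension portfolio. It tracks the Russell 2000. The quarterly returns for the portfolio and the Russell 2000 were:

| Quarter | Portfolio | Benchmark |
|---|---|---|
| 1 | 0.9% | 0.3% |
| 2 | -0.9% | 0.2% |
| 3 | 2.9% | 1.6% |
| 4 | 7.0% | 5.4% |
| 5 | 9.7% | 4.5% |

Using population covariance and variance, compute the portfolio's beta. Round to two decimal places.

r̄p = 3.9200%,  r̄m = 2.4000%
Cov = Σ(rp − r̄p)(rm − r̄m) / 5 = 7.8280
Var(rm) = Σ(rm − r̄m)² / 5 = 4.6600
β = Cov / Var = 7.8280 / 4.6600 = 1.6798

1.68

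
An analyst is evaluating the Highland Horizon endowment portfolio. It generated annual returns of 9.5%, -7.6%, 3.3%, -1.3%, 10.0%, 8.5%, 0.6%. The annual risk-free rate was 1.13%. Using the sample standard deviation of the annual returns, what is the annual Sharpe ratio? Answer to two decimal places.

0.33

μ = (9.5 − 7.6 + 3.3 − 1.3 + 10 + 8.5 + 0.6) / 7 = 23.00 / 7 = 3.2857%
Sample std dev = √[257.6286 / 6] = 6.5527%
Sharpe = (μ − rf) / σ = (3.2857 − 1.13) / 6.5527 = 2.1557 / 6.5527 = 0.3290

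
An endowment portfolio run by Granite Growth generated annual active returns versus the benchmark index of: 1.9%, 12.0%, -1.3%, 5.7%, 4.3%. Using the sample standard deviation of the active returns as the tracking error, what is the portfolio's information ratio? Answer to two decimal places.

r̄ = (1.9 + 12 − 1.3 + 5.7 + 4.3) / 5 = 22.60 / 5 = 4.5200%
Σ(r − r̄)² = (1.9 − 4.5200)² + (12 − 4.5200)² + (-1.3 − 4.5200)² + … = 98.1280
sample σ = √(98.1280 / 4) = √24.5320 = 4.9530%
IR = r̄ / tracking error = 4.5200 / 4.9530 = 0.9126

0.91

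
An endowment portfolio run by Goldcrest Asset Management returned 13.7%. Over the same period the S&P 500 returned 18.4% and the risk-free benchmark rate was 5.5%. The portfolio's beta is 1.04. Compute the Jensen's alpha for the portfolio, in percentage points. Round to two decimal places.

CAPM expected return = Rf + β(Rm − Rf) = 5.5% + 1.04 × (18.4% − 5.5%) = 5.5 + 1.04 × 12.90 = 18.9160%
Jensen's α = Rp − E[R] = 13.7% − 18.9160% = -5.2160

-5.22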